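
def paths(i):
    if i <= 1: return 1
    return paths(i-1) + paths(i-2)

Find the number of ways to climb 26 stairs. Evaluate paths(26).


Building up from base cases:
paths(0) = 1
paths(1) = 1
paths(2) = paths(1) + paths(0) = 1 + 1 = 2
paths(3) = paths(2) + paths(1) = 2 + 1 = 3
paths(4) = paths(3) + paths(2) = 3 + 2 = 5
paths(5) = paths(4) + paths(3) = 5 + 3 = 8
paths(6) = paths(5) + paths(4) = 8 + 5 = 13
paths(7) = paths(6) + paths(5) = 13 + 8 = 21
paths(8) = paths(7) + paths(6) = 21 + 13 = 34
paths(9) = paths(8) + paths(7) = 34 + 21 = 55
paths(10) = paths(9) + paths(8) = 55 + 34 = 89
paths(11) = paths(10) + paths(9) = 89 + 55 = 144
paths(12) = paths(11) + paths(10) = 144 + 89 = 233
paths(13) = paths(12) + paths(11) = 233 + 144 = 377
paths(14) = paths(13) + paths(12) = 377 + 233 = 610
paths(15) = paths(14) + paths(13) = 610 + 377 = 987
paths(16) = paths(15) + paths(14) = 987 + 610 = 1597
paths(17) = paths(16) + paths(15) = 1597 + 987 = 2584
paths(18) = paths(17) + paths(16) = 2584 + 1597 = 4181
paths(19) = paths(18) + paths(17) = 4181 + 2584 = 6765
paths(20) = paths(19) + paths(18) = 6765 + 4181 = 10946
paths(21) = paths(20) + paths(19) = 10946 + 6765 = 17711
paths(22) = paths(21) + paths(20) = 17711 + 10946 = 28657
paths(23) = paths(22) + paths(21) = 28657 + 17711 = 46368
paths(24) = paths(23) + paths(22) = 46368 + 28657 = 75025
paths(25) = paths(24) + paths(23) = 75025 + 46368 = 121393
paths(26) = paths(25) + paths(24) = 121393 + 75025 = 196418

196418


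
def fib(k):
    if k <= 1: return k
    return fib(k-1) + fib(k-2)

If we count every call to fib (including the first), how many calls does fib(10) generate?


Let C(n) = total calls for fib(n)
C(0) = 1, C(1) = 1
C(2) = 1 + C(1) + C(0) = 1 + 1 + 1 = 3
C(3) = 1 + C(2) + C(1) = 1 + 3 + 1 = 5
C(4) = 1 + C(3) + C(2) = 1 + 5 + 3 = 9
C(5) = 1 + C(4) + C(3) = 1 + 9 + 5 = 15
C(6) = 1 + C(5) + C(4) = 1 + 15 + 9 = 25
C(7) = 1 + C(6) + C(5) = 1 + 25 + 15 = 41
C(8) = 1 + C(7) + C(6) = 1 + 41 + 25 = 67
C(9) = 1 + C(8) + C(7) = 1 + 67 + 41 = 109
C(10) = 1 + C(9) + C(8) = 1 + 109 + 67 = 177

177


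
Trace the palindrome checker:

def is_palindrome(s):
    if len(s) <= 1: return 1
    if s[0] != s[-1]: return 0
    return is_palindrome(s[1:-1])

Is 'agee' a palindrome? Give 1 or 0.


is_palindrome('agee'): s[0]='a' != s[-1]='e' -> return 0
Result: 0 (not a palindrome)

0


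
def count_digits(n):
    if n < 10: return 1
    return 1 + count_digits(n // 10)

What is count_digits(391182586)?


count_digits(391182586) = 1 + count_digits(39118258)
count_digits(39118258) = 1 + count_digits(3911825)
count_digits(3911825) = 1 + count_digits(391182)
count_digits(391182) = 1 + count_digits(39118)
count_digits(39118) = 1 + count_digits(3911)
count_digits(3911) = 1 + count_digits(391)
count_digits(391) = 1 + count_digits(39)
count_digits(39) = 1 + count_digits(3)
count_digits(3) = 1  (base case: 3 < 10)
Unwinding: 1 + 1 + 1 + 1 + 1 + 1 + 1 + 1 + 1 = 9

9


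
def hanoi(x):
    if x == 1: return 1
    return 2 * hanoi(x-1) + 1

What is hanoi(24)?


hanoi(24) = 2 * hanoi(23) + 1
hanoi(23) = 2 * hanoi(22) + 1
hanoi(22) = 2 * hanoi(21) + 1
hanoi(21) = 2 * hanoi(20) + 1
hanoi(20) = 2 * hanoi(19) + 1
hanoi(19) = 2 * hanoi(18) + 1
hanoi(18) = 2 * hanoi(17) + 1
hanoi(17) = 2 * hanoi(16) + 1
hanoi(16) = 2 * hanoi(15) + 1
hanoi(15) = 2 * hanoi(14) + 1
hanoi(14) = 2 * hanoi(13) + 1
hanoi(13) = 2 * hanoi(12) + 1
hanoi(12) = 2 * hanoi(11) + 1
hanoi(11) = 2 * hanoi(10) + 1
hanoi(10) = 2 * hanoi(9) + 1
hanoi(9) = 2 * hanoi(8) + 1
hanoi(8) = 2 * hanoi(7) + 1
hanoi(7) = 2 * hanoi(6) + 1
hanoi(6) = 2 * hanoi(5) + 1
hanoi(5) = 2 * hanoi(4) + 1
hanoi(4) = 2 * hanoi(3) + 1
hanoi(3) = 2 * hanoi(2) + 1
hanoi(2) = 2 * hanoi(1) + 1
hanoi(1) = 1  (base case)
hanoi(2) = 2 * 1 + 1 = 3
hanoi(3) = 2 * 3 + 1 = 7
hanoi(4) = 2 * 7 + 1 = 15
hanoi(5) = 2 * 15 + 1 = 31
hanoi(6) = 2 * 31 + 1 = 63
hanoi(7) = 2 * 63 + 1 = 127
hanoi(8) = 2 * 127 + 1 = 255
hanoi(9) = 2 * 255 + 1 = 511
hanoi(10) = 2 * 511 + 1 = 1023
hanoi(11) = 2 * 1023 + 1 = 2047
hanoi(12) = 2 * 2047 + 1 = 4095
hanoi(13) = 2 * 4095 + 1 = 8191
hanoi(14) = 2 * 8191 + 1 = 16383
hanoi(15) = 2 * 16383 + 1 = 32767
hanoi(16) = 2 * 32767 + 1 = 65535
hanoi(17) = 2 * 65535 + 1 = 131071
hanoi(18) = 2 * 131071 + 1 = 262143
hanoi(19) = 2 * 262143 + 1 = 524287
hanoi(20) = 2 * 524287 + 1 = 1048575
hanoi(21) = 2 * 1048575 + 1 = 2097151
hanoi(22) = 2 * 2097151 + 1 = 4194303
hanoi(23) = 2 * 4194303 + 1 = 8388607
hanoi(24) = 2 * 8388607 + 1 = 16777215

16777215


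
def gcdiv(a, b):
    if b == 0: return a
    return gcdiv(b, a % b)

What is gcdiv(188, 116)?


gcdiv(188, 116) = gcdiv(116, 72)
gcdiv(116, 72) = gcdiv(72, 44)
gcdiv(72, 44) = gcdiv(44, 28)
gcdiv(44, 28) = gcdiv(28, 16)
gcdiv(28, 16) = gcdiv(16, 12)
gcdiv(16, 12) = gcdiv(12, 4)
gcdiv(12, 4) = gcdiv(4, 0)
gcdiv(4, 0) = 4  (base case)

4


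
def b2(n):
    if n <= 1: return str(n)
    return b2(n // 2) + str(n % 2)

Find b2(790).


b2(790) = b2(395) + '0'
b2(395) = b2(197) + '1'
b2(197) = b2(98) + '1'
b2(98) = b2(49) + '0'
b2(49) = b2(24) + '1'
b2(24) = b2(12) + '0'
b2(12) = b2(6) + '0'
b2(6) = b2(3) + '0'
b2(3) = b2(1) + '1'
b2(1) = '1'  (base case)
Concatenating: '1' + '1' + '0' + '0' + '0' + '1' + '0' + '1' + '1' + '0' = '1100010110'

1100010110


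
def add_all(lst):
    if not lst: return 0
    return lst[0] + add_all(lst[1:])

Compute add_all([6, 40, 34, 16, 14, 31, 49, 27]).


add_all([6, 40, 34, 16, 14, 31, 49, 27]) = 6 + add_all([40, 34, 16, 14, 31, 49, 27])
add_all([40, 34, 16, 14, 31, 49, 27]) = 40 + add_all([34, 16, 14, 31, 49, 27])
add_all([34, 16, 14, 31, 49, 27]) = 34 + add_all([16, 14, 31, 49, 27])
add_all([16, 14, 31, 49, 27]) = 16 + add_all([14, 31, 49, 27])
add_all([14, 31, 49, 27]) = 14 + add_all([31, 49, 27])
add_all([31, 49, 27]) = 31 + add_all([49, 27])
add_all([49, 27]) = 49 + add_all([27])
add_all([27]) = 27 + add_all([])
add_all([]) = 0  (base case)
Total: 6 + 40 + 34 + 16 + 14 + 31 + 49 + 27 + 0 = 217

217


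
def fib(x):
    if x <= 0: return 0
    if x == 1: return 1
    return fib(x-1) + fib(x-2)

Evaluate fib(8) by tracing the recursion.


Computing fib(8) bottom-up:
fib(0) = 0
fib(1) = 1
fib(2) = fib(1) + fib(0) = 1 + 0 = 1
fib(3) = fib(2) + fib(1) = 1 + 1 = 2
fib(4) = fib(3) + fib(2) = 2 + 1 = 3
fib(5) = fib(4) + fib(3) = 3 + 2 = 5
fib(6) = fib(5) + fib(4) = 5 + 3 = 8
fib(7) = fib(6) + fib(5) = 8 + 5 = 13
fib(8) = fib(7) + fib(6) = 13 + 8 = 21

21


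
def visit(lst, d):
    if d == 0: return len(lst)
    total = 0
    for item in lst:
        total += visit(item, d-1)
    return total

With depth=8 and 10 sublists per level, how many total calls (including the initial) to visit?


At depth 0 (root): 1 call
At depth 1: each of 1 parents calls visit on 10 children = 10 calls
At depth 2: each of 10 parents calls visit on 10 children = 100 calls
At depth 3: each of 100 parents calls visit on 10 children = 1000 calls
At depth 4: each of 1000 parents calls visit on 10 children = 10000 calls
At depth 5: each of 10000 parents calls visit on 10 children = 100000 calls
At depth 6: each of 100000 parents calls visit on 10 children = 1000000 calls
At depth 7: each of 1000000 parents calls visit on 10 children = 10000000 calls
At depth 8: each of 10000000 parents calls visit on 10 children = 100000000 calls
Total: 1 + 10 + 100 + 1000 + 10000 + 100000 + 1000000 + 10000000 + 100000000 = 111111111

111111111


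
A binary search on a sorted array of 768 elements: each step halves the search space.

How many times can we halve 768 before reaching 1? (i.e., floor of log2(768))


768 / 2 = 384
384 / 2 = 192
192 / 2 = 96
96 / 2 = 48
48 / 2 = 24
24 / 2 = 12
12 / 2 = 6
6 / 2 = 3
3 / 2 = 1
Reached 1 after 9 halvings

9


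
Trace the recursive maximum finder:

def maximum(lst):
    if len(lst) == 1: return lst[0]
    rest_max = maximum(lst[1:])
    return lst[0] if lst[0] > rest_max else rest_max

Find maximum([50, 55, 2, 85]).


maximum([50, 55, 2, 85]): compare 50 with maximum([55, 2, 85])
maximum([55, 2, 85]): compare 55 with maximum([2, 85])
maximum([2, 85]): compare 2 with maximum([85])
maximum([85]) = 85  (base case)
Compare 2 with 85 -> 85
Compare 55 with 85 -> 85
Compare 50 with 85 -> 85

85


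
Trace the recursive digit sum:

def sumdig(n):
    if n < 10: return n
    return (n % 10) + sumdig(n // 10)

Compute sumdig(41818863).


sumdig(41818863) = 3 + sumdig(4181886)
sumdig(4181886) = 6 + sumdig(418188)
sumdig(418188) = 8 + sumdig(41818)
sumdig(41818) = 8 + sumdig(4181)
sumdig(4181) = 1 + sumdig(418)
sumdig(418) = 8 + sumdig(41)
sumdig(41) = 1 + sumdig(4)
sumdig(4) = 4  (base case)
Total: 3 + 6 + 8 + 8 + 1 + 8 + 1 + 4 = 39

39


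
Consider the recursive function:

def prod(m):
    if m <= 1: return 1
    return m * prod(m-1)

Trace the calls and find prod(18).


prod(18)
= 18 * prod(17)
= 18 * 17 * prod(16)
= 18 * 17 * 16 * prod(15)
= 18 * 17 * 16 * 15 * prod(14)
= 18 * 17 * 16 * 15 * 14 * prod(13)
= 18 * 17 * 16 * 15 * 14 * 13 * prod(12)
= 18 * 17 * 16 * 15 * 14 * 13 * 12 * prod(11)
= 18 * 17 * 16 * 15 * 14 * 13 * 12 * 11 * prod(10)
= 18 * 17 * 16 * 15 * 14 * 13 * 12 * 11 * 10 * prod(9)
= 18 * 17 * 16 * 15 * 14 * 13 * 12 * 11 * 10 * 9 * prod(8)
= 18 * 17 * 16 * 15 * 14 * 13 * 12 * 11 * 10 * 9 * 8 * prod(7)
= 18 * 17 * 16 * 15 * 14 * 13 * 12 * 11 * 10 * 9 * 8 * 7 * prod(6)
= 18 * 17 * 16 * 15 * 14 * 13 * 12 * 11 * 10 * 9 * 8 * 7 * 6 * prod(5)
= 18 * 17 * 16 * 15 * 14 * 13 * 12 * 11 * 10 * 9 * 8 * 7 * 6 * 5 * prod(4)
= 18 * 17 * 16 * 15 * 14 * 13 * 12 * 11 * 10 * 9 * 8 * 7 * 6 * 5 * 4 * prod(3)
= 18 * 17 * 16 * 15 * 14 * 13 * 12 * 11 * 10 * 9 * 8 * 7 * 6 * 5 * 4 * 3 * prod(2)
= 18 * 17 * 16 * 15 * 14 * 13 * 12 * 11 * 10 * 9 * 8 * 7 * 6 * 5 * 4 * 3 * 2 * prod(1)
= 18 * 17 * 16 * 15 * 14 * 13 * 12 * 11 * 10 * 9 * 8 * 7 * 6 * 5 * 4 * 3 * 2 * 1
= 6402373705728000

6402373705728000


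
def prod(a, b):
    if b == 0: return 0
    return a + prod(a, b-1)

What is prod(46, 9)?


prod(46, 9) = 46 + prod(46, 8)
prod(46, 8) = 46 + prod(46, 7)
prod(46, 7) = 46 + prod(46, 6)
prod(46, 6) = 46 + prod(46, 5)
prod(46, 5) = 46 + prod(46, 4)
prod(46, 4) = 46 + prod(46, 3)
prod(46, 3) = 46 + prod(46, 2)
prod(46, 2) = 46 + prod(46, 1)
prod(46, 1) = 46 + prod(46, 0)
prod(46, 0) = 0  (base case)
Total: 46 + 46 + 46 + 46 + 46 + 46 + 46 + 46 + 46 + 0 = 414

414


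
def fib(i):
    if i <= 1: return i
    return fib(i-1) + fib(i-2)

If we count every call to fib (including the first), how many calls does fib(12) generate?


Let C(n) = total calls for fib(n)
C(0) = 1, C(1) = 1
C(2) = 1 + C(1) + C(0) = 1 + 1 + 1 = 3
C(3) = 1 + C(2) + C(1) = 1 + 3 + 1 = 5
C(4) = 1 + C(3) + C(2) = 1 + 5 + 3 = 9
C(5) = 1 + C(4) + C(3) = 1 + 9 + 5 = 15
C(6) = 1 + C(5) + C(4) = 1 + 15 + 9 = 25
C(7) = 1 + C(6) + C(5) = 1 + 25 + 15 = 41
C(8) = 1 + C(7) + C(6) = 1 + 41 + 25 = 67
C(9) = 1 + C(8) + C(7) = 1 + 67 + 41 = 109
C(10) = 1 + C(9) + C(8) = 1 + 109 + 67 = 177
C(11) = 1 + C(10) + C(9) = 1 + 177 + 109 = 287
C(12) = 1 + C(11) + C(10) = 1 + 287 + 177 = 465

465


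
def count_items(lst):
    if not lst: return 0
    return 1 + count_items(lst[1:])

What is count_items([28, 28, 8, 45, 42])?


count_items([28, 28, 8, 45, 42]) = 1 + count_items([28, 8, 45, 42])
count_items([28, 8, 45, 42]) = 1 + count_items([8, 45, 42])
count_items([8, 45, 42]) = 1 + count_items([45, 42])
count_items([45, 42]) = 1 + count_items([42])
count_items([42]) = 1 + count_items([])
count_items([]) = 0  (base case)
Unwinding: 1 + 1 + 1 + 1 + 1 + 0 = 5

5


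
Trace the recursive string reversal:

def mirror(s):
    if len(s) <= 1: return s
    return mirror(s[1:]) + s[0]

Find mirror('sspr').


mirror('sspr') = mirror('spr') + 's'
mirror('spr') = mirror('pr') + 's'
mirror('pr') = mirror('r') + 'p'
mirror('r') = 'r'  (base case)
Concatenating: 'r' + 'p' + 's' + 's' = 'rpss'

rpss


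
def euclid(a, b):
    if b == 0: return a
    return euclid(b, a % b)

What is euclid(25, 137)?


euclid(25, 137) = euclid(137, 25)
euclid(137, 25) = euclid(25, 12)
euclid(25, 12) = euclid(12, 1)
euclid(12, 1) = euclid(1, 0)
euclid(1, 0) = 1  (base case)

1


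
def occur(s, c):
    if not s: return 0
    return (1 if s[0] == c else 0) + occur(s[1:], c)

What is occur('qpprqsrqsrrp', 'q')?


s[0]='q' == 'q' -> 1
s[0]='p' != 'q' -> 0
s[0]='p' != 'q' -> 0
s[0]='r' != 'q' -> 0
s[0]='q' == 'q' -> 1
s[0]='s' != 'q' -> 0
s[0]='r' != 'q' -> 0
s[0]='q' == 'q' -> 1
s[0]='s' != 'q' -> 0
s[0]='r' != 'q' -> 0
s[0]='r' != 'q' -> 0
s[0]='p' != 'q' -> 0
Sum: 1 + 0 + 0 + 0 + 1 + 0 + 0 + 1 + 0 + 0 + 0 + 0 = 3

3


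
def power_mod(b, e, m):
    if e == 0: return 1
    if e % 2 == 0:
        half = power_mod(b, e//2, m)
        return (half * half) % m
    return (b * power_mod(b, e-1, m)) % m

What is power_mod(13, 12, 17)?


power_mod(13, 12, 17): e is even, compute power_mod(13, 6, 17)
  power_mod(13, 6, 17): e is even, compute power_mod(13, 3, 17)
    power_mod(13, 3, 17): e is odd, compute power_mod(13, 2, 17)
      power_mod(13, 2, 17): e is even, compute power_mod(13, 1, 17)
        power_mod(13, 1, 17): e is odd, compute power_mod(13, 0, 17)
          power_mod(13, 0, 17) = 1
        (13 * 1) % 17 = 13
      half=13, (13*13) % 17 = 16
    (13 * 16) % 17 = 4
  half=4, (4*4) % 17 = 16
half=16, (16*16) % 17 = 1

1


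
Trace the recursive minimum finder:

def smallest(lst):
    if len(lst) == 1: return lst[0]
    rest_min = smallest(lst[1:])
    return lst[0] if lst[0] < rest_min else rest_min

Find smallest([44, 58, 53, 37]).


smallest([44, 58, 53, 37]): compare 44 with smallest([58, 53, 37])
smallest([58, 53, 37]): compare 58 with smallest([53, 37])
smallest([53, 37]): compare 53 with smallest([37])
smallest([37]) = 37  (base case)
Compare 53 with 37 -> 37
Compare 58 with 37 -> 37
Compare 44 with 37 -> 37

37


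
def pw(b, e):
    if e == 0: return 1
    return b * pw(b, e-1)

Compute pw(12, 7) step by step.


pw(12, 7)
= 12 * pw(12, 6)
= 12 * 12 * pw(12, 5)
= 12 * 12 * 12 * pw(12, 4)
= 12 * 12 * 12 * 12 * pw(12, 3)
= 12 * 12 * 12 * 12 * 12 * pw(12, 2)
= 12 * 12 * 12 * 12 * 12 * 12 * pw(12, 1)
= 12 * 12 * 12 * 12 * 12 * 12 * 12 * pw(12, 0)
= 12 * 12 * 12 * 12 * 12 * 12 * 12 * 1
= 35831808

35831808


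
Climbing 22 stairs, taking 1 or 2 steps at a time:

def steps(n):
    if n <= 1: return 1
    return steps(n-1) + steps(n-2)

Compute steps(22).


Building up from base cases:
steps(0) = 1
steps(1) = 1
steps(2) = steps(1) + steps(0) = 1 + 1 = 2
steps(3) = steps(2) + steps(1) = 2 + 1 = 3
steps(4) = steps(3) + steps(2) = 3 + 2 = 5
steps(5) = steps(4) + steps(3) = 5 + 3 = 8
steps(6) = steps(5) + steps(4) = 8 + 5 = 13
steps(7) = steps(6) + steps(5) = 13 + 8 = 21
steps(8) = steps(7) + steps(6) = 21 + 13 = 34
steps(9) = steps(8) + steps(7) = 34 + 21 = 55
steps(10) = steps(9) + steps(8) = 55 + 34 = 89
steps(11) = steps(10) + steps(9) = 89 + 55 = 144
steps(12) = steps(11) + steps(10) = 144 + 89 = 233
steps(13) = steps(12) + steps(11) = 233 + 144 = 377
steps(14) = steps(13) + steps(12) = 377 + 233 = 610
steps(15) = steps(14) + steps(13) = 610 + 377 = 987
steps(16) = steps(15) + steps(14) = 987 + 610 = 1597
steps(17) = steps(16) + steps(15) = 1597 + 987 = 2584
steps(18) = steps(17) + steps(16) = 2584 + 1597 = 4181
steps(19) = steps(18) + steps(17) = 4181 + 2584 = 6765
steps(20) = steps(19) + steps(18) = 6765 + 4181 = 10946
steps(21) = steps(20) + steps(19) = 10946 + 6765 = 17711
steps(22) = steps(21) + steps(20) = 17711 + 10946 = 28657

28657


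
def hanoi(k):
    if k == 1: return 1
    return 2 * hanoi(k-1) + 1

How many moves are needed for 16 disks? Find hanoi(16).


hanoi(16) = 2 * hanoi(15) + 1
hanoi(15) = 2 * hanoi(14) + 1
hanoi(14) = 2 * hanoi(13) + 1
hanoi(13) = 2 * hanoi(12) + 1
hanoi(12) = 2 * hanoi(11) + 1
hanoi(11) = 2 * hanoi(10) + 1
hanoi(10) = 2 * hanoi(9) + 1
hanoi(9) = 2 * hanoi(8) + 1
hanoi(8) = 2 * hanoi(7) + 1
hanoi(7) = 2 * hanoi(6) + 1
hanoi(6) = 2 * hanoi(5) + 1
hanoi(5) = 2 * hanoi(4) + 1
hanoi(4) = 2 * hanoi(3) + 1
hanoi(3) = 2 * hanoi(2) + 1
hanoi(2) = 2 * hanoi(1) + 1
hanoi(1) = 1  (base case)
hanoi(2) = 2 * 1 + 1 = 3
hanoi(3) = 2 * 3 + 1 = 7
hanoi(4) = 2 * 7 + 1 = 15
hanoi(5) = 2 * 15 + 1 = 31
hanoi(6) = 2 * 31 + 1 = 63
hanoi(7) = 2 * 63 + 1 = 127
hanoi(8) = 2 * 127 + 1 = 255
hanoi(9) = 2 * 255 + 1 = 511
hanoi(10) = 2 * 511 + 1 = 1023
hanoi(11) = 2 * 1023 + 1 = 2047
hanoi(12) = 2 * 2047 + 1 = 4095
hanoi(13) = 2 * 4095 + 1 = 8191
hanoi(14) = 2 * 8191 + 1 = 16383
hanoi(15) = 2 * 16383 + 1 = 32767
hanoi(16) = 2 * 32767 + 1 = 65535

65535


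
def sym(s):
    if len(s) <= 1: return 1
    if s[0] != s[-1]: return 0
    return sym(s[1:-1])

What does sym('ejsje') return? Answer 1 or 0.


sym('ejsje'): s[0]='e' == s[-1]='e' -> check sym('jsj')
sym('jsj'): s[0]='j' == s[-1]='j' -> check sym('s')
sym('s'): len <= 1 -> return 1  (base case)
Result: 1 (palindrome)

1


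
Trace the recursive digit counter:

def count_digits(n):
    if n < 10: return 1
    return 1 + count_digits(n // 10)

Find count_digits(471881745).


count_digits(471881745) = 1 + count_digits(47188174)
count_digits(47188174) = 1 + count_digits(4718817)
count_digits(4718817) = 1 + count_digits(471881)
count_digits(471881) = 1 + count_digits(47188)
count_digits(47188) = 1 + count_digits(4718)
count_digits(4718) = 1 + count_digits(471)
count_digits(471) = 1 + count_digits(47)
count_digits(47) = 1 + count_digits(4)
count_digits(4) = 1  (base case: 4 < 10)
Unwinding: 1 + 1 + 1 + 1 + 1 + 1 + 1 + 1 + 1 = 9

9


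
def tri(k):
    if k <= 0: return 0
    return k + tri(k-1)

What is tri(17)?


tri(17)
= 17 + 16 + 15 + 14 + 13 + 12 + 11 + 10 + 9 + 8 + 7 + 6 + 5 + 4 + 3 + 2 + 1 + tri(0)
= 17 + 16 + 15 + 14 + 13 + 12 + 11 + 10 + 9 + 8 + 7 + 6 + 5 + 4 + 3 + 2 + 1 + 0
= 153

153


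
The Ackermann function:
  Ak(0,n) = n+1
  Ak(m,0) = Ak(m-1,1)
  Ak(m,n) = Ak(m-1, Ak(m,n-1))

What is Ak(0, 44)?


Ak(0, 44) = 45
Result: Ak(0, 44) = 45

45


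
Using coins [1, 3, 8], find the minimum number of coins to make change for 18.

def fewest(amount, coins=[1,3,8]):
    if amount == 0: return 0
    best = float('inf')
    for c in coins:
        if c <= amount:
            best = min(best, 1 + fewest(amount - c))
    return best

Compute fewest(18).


Building up with DP:
fewest(0) = 0
fewest(1) = min(1+fewest(0)=1+0=1) = 1
fewest(2) = min(1+fewest(1)=1+1=2) = 2
fewest(3) = min(1+fewest(2)=1+2=3, 1+fewest(0)=1+0=1) = 1
fewest(4) = min(1+fewest(3)=1+1=2, 1+fewest(1)=1+1=2) = 2
fewest(5) = min(1+fewest(4)=1+2=3, 1+fewest(2)=1+2=3) = 3
fewest(6) = min(1+fewest(5)=1+3=4, 1+fewest(3)=1+1=2) = 2
fewest(7) = min(1+fewest(6)=1+2=3, 1+fewest(4)=1+2=3) = 3
fewest(8) = min(1+fewest(7)=1+3=4, 1+fewest(5)=1+3=4, 1+fewest(0)=1+0=1) = 1
fewest(9) = min(1+fewest(8)=1+1=2, 1+fewest(6)=1+2=3, 1+fewest(1)=1+1=2) = 2
fewest(10) = min(1+fewest(9)=1+2=3, 1+fewest(7)=1+3=4, 1+fewest(2)=1+2=3) = 3
fewest(11) = min(1+fewest(10)=1+3=4, 1+fewest(8)=1+1=2, 1+fewest(3)=1+1=2) = 2
fewest(12) = min(1+fewest(11)=1+2=3, 1+fewest(9)=1+2=3, 1+fewest(4)=1+2=3) = 3
fewest(13) = min(1+fewest(12)=1+3=4, 1+fewest(10)=1+3=4, 1+fewest(5)=1+3=4) = 4
fewest(14) = min(1+fewest(13)=1+4=5, 1+fewest(11)=1+2=3, 1+fewest(6)=1+2=3) = 3
fewest(15) = min(1+fewest(14)=1+3=4, 1+fewest(12)=1+3=4, 1+fewest(7)=1+3=4) = 4
fewest(16) = min(1+fewest(15)=1+4=5, 1+fewest(13)=1+4=5, 1+fewest(8)=1+1=2) = 2
fewest(17) = min(1+fewest(16)=1+2=3, 1+fewest(14)=1+3=4, 1+fewest(9)=1+2=3) = 3
fewest(18) = min(1+fewest(17)=1+3=4, 1+fewest(15)=1+4=5, 1+fewest(10)=1+3=4) = 4

4


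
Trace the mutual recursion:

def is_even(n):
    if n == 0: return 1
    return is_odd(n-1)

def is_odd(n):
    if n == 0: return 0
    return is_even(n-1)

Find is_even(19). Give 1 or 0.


is_even(19) = is_odd(18)
is_odd(18) = is_even(17)
is_even(17) = is_odd(16)
is_odd(16) = is_even(15)
is_even(15) = is_odd(14)
is_odd(14) = is_even(13)
is_even(13) = is_odd(12)
is_odd(12) = is_even(11)
is_even(11) = is_odd(10)
is_odd(10) = is_even(9)
is_even(9) = is_odd(8)
is_odd(8) = is_even(7)
is_even(7) = is_odd(6)
is_odd(6) = is_even(5)
is_even(5) = is_odd(4)
is_odd(4) = is_even(3)
is_even(3) = is_odd(2)
is_odd(2) = is_even(1)
is_even(1) = is_odd(0)
is_odd(0) = 0  (base case)
Result: 0

0


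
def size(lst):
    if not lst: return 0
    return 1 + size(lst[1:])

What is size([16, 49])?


size([16, 49]) = 1 + size([49])
size([49]) = 1 + size([])
size([]) = 0  (base case)
Unwinding: 1 + 1 + 0 = 2

2


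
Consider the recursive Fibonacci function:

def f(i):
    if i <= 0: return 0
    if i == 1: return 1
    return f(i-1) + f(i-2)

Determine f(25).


Computing f(25) bottom-up:
f(0) = 0
f(1) = 1
f(2) = f(1) + f(0) = 1 + 0 = 1
f(3) = f(2) + f(1) = 1 + 1 = 2
f(4) = f(3) + f(2) = 2 + 1 = 3
f(5) = f(4) + f(3) = 3 + 2 = 5
f(6) = f(5) + f(4) = 5 + 3 = 8
f(7) = f(6) + f(5) = 8 + 5 = 13
f(8) = f(7) + f(6) = 13 + 8 = 21
f(9) = f(8) + f(7) = 21 + 13 = 34
f(10) = f(9) + f(8) = 34 + 21 = 55
f(11) = f(10) + f(9) = 55 + 34 = 89
f(12) = f(11) + f(10) = 89 + 55 = 144
f(13) = f(12) + f(11) = 144 + 89 = 233
f(14) = f(13) + f(12) = 233 + 144 = 377
f(15) = f(14) + f(13) = 377 + 233 = 610
f(16) = f(15) + f(14) = 610 + 377 = 987
f(17) = f(16) + f(15) = 987 + 610 = 1597
f(18) = f(17) + f(16) = 1597 + 987 = 2584
f(19) = f(18) + f(17) = 2584 + 1597 = 4181
f(20) = f(19) + f(18) = 4181 + 2584 = 6765
f(21) = f(20) + f(19) = 6765 + 4181 = 10946
f(22) = f(21) + f(20) = 10946 + 6765 = 17711
f(23) = f(22) + f(21) = 17711 + 10946 = 28657
f(24) = f(23) + f(22) = 28657 + 17711 = 46368
f(25) = f(24) + f(23) = 46368 + 28657 = 75025

75025


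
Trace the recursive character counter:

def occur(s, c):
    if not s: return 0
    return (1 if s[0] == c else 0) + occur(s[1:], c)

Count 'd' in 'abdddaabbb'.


s[0]='a' != 'd' -> 0
s[0]='b' != 'd' -> 0
s[0]='d' == 'd' -> 1
s[0]='d' == 'd' -> 1
s[0]='d' == 'd' -> 1
s[0]='a' != 'd' -> 0
s[0]='a' != 'd' -> 0
s[0]='b' != 'd' -> 0
s[0]='b' != 'd' -> 0
s[0]='b' != 'd' -> 0
Sum: 0 + 0 + 1 + 1 + 1 + 0 + 0 + 0 + 0 + 0 = 3

3


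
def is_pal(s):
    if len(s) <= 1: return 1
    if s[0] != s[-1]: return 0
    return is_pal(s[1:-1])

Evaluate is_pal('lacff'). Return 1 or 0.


is_pal('lacff'): s[0]='l' != s[-1]='f' -> return 0
Result: 0 (not a palindrome)

0


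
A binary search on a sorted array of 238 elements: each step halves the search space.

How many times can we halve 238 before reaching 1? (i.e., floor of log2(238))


238 / 2 = 119
119 / 2 = 59
59 / 2 = 29
29 / 2 = 14
14 / 2 = 7
7 / 2 = 3
3 / 2 = 1
Reached 1 after 7 halvings

7


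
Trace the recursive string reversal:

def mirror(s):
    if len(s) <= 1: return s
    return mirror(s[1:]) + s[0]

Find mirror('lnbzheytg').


mirror('lnbzheytg') = mirror('nbzheytg') + 'l'
mirror('nbzheytg') = mirror('bzheytg') + 'n'
mirror('bzheytg') = mirror('zheytg') + 'b'
mirror('zheytg') = mirror('heytg') + 'z'
mirror('heytg') = mirror('eytg') + 'h'
mirror('eytg') = mirror('ytg') + 'e'
mirror('ytg') = mirror('tg') + 'y'
mirror('tg') = mirror('g') + 't'
mirror('g') = 'g'  (base case)
Concatenating: 'g' + 't' + 'y' + 'e' + 'h' + 'z' + 'b' + 'n' + 'l' = 'gtyehzbnl'

gtyehzbnl


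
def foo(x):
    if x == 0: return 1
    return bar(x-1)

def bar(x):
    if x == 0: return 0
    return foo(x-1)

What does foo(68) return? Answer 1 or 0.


foo(68) = bar(67)
bar(67) = foo(66)
foo(66) = bar(65)
bar(65) = foo(64)
foo(64) = bar(63)
bar(63) = foo(62)
foo(62) = bar(61)
bar(61) = foo(60)
foo(60) = bar(59)
bar(59) = foo(58)
foo(58) = bar(57)
bar(57) = foo(56)
foo(56) = bar(55)
bar(55) = foo(54)
foo(54) = bar(53)
bar(53) = foo(52)
foo(52) = bar(51)
bar(51) = foo(50)
foo(50) = bar(49)
bar(49) = foo(48)
foo(48) = bar(47)
bar(47) = foo(46)
foo(46) = bar(45)
bar(45) = foo(44)
foo(44) = bar(43)
bar(43) = foo(42)
foo(42) = bar(41)
bar(41) = foo(40)
foo(40) = bar(39)
bar(39) = foo(38)
foo(38) = bar(37)
bar(37) = foo(36)
foo(36) = bar(35)
bar(35) = foo(34)
foo(34) = bar(33)
bar(33) = foo(32)
foo(32) = bar(31)
bar(31) = foo(30)
foo(30) = bar(29)
bar(29) = foo(28)
foo(28) = bar(27)
bar(27) = foo(26)
foo(26) = bar(25)
bar(25) = foo(24)
foo(24) = bar(23)
bar(23) = foo(22)
foo(22) = bar(21)
bar(21) = foo(20)
foo(20) = bar(19)
bar(19) = foo(18)
foo(18) = bar(17)
bar(17) = foo(16)
foo(16) = bar(15)
bar(15) = foo(14)
foo(14) = bar(13)
bar(13) = foo(12)
foo(12) = bar(11)
bar(11) = foo(10)
foo(10) = bar(9)
bar(9) = foo(8)
foo(8) = bar(7)
bar(7) = foo(6)
foo(6) = bar(5)
bar(5) = foo(4)
foo(4) = bar(3)
bar(3) = foo(2)
foo(2) = bar(1)
bar(1) = foo(0)
foo(0) = 1  (base case)
Result: 1

1


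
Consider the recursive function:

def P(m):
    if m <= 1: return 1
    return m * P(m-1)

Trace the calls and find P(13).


P(13)
= 13 * P(12)
= 13 * 12 * P(11)
= 13 * 12 * 11 * P(10)
= 13 * 12 * 11 * 10 * P(9)
= 13 * 12 * 11 * 10 * 9 * P(8)
= 13 * 12 * 11 * 10 * 9 * 8 * P(7)
= 13 * 12 * 11 * 10 * 9 * 8 * 7 * P(6)
= 13 * 12 * 11 * 10 * 9 * 8 * 7 * 6 * P(5)
= 13 * 12 * 11 * 10 * 9 * 8 * 7 * 6 * 5 * P(4)
= 13 * 12 * 11 * 10 * 9 * 8 * 7 * 6 * 5 * 4 * P(3)
= 13 * 12 * 11 * 10 * 9 * 8 * 7 * 6 * 5 * 4 * 3 * P(2)
= 13 * 12 * 11 * 10 * 9 * 8 * 7 * 6 * 5 * 4 * 3 * 2 * P(1)
= 13 * 12 * 11 * 10 * 9 * 8 * 7 * 6 * 5 * 4 * 3 * 2 * 1
= 6227020800

6227020800


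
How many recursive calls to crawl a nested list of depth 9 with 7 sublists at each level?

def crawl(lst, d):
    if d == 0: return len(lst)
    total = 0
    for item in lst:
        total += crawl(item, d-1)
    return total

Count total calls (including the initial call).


At depth 0 (root): 1 call
At depth 1: each of 1 parents calls crawl on 7 children = 7 calls
At depth 2: each of 7 parents calls crawl on 7 children = 49 calls
At depth 3: each of 49 parents calls crawl on 7 children = 343 calls
At depth 4: each of 343 parents calls crawl on 7 children = 2401 calls
At depth 5: each of 2401 parents calls crawl on 7 children = 16807 calls
At depth 6: each of 16807 parents calls crawl on 7 children = 117649 calls
At depth 7: each of 117649 parents calls crawl on 7 children = 823543 calls
At depth 8: each of 823543 parents calls crawl on 7 children = 5764801 calls
At depth 9: each of 5764801 parents calls crawl on 7 children = 40353607 calls
Total: 1 + 7 + 49 + 343 + 2401 + 16807 + 117649 + 823543 + 5764801 + 40353607 = 47079208

47079208


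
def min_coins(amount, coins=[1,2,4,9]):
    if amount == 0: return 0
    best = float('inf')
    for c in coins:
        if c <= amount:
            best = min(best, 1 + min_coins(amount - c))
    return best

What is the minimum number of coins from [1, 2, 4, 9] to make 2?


Building up with DP:
min_coins(0) = 0
min_coins(1) = min(1+min_coins(0)=1+0=1) = 1
min_coins(2) = min(1+min_coins(1)=1+1=2, 1+min_coins(0)=1+0=1) = 1

1


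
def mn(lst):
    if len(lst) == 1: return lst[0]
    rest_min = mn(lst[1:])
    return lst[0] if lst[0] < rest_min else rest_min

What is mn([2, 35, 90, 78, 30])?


mn([2, 35, 90, 78, 30]): compare 2 with mn([35, 90, 78, 30])
mn([35, 90, 78, 30]): compare 35 with mn([90, 78, 30])
mn([90, 78, 30]): compare 90 with mn([78, 30])
mn([78, 30]): compare 78 with mn([30])
mn([30]) = 30  (base case)
Compare 78 with 30 -> 30
Compare 90 with 30 -> 30
Compare 35 with 30 -> 30
Compare 2 with 30 -> 2

2


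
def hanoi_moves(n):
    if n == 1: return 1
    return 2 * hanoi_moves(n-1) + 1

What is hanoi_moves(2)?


hanoi_moves(2) = 2 * hanoi_moves(1) + 1
hanoi_moves(1) = 1  (base case)
hanoi_moves(2) = 2 * 1 + 1 = 3

3


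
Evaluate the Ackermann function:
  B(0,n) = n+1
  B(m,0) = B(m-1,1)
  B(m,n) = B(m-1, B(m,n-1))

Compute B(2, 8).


B(2, 8) = B(1, B(2, 7))
  B(2, 7) = B(1, B(2, 6))
    B(2, 6) = B(1, B(2, 5))
      B(2, 5) = B(1, B(2, 4))
        B(2, 4) = B(1, B(2, 3))
          B(2, 3) = B(1, B(2, 2))
          B(2, 2) = B(1, B(2, 1))
          B(2, 1) = B(1, B(2, 0))
          B(2, 0) = B(1, 1)
          B(1, 1) = B(0, B(1, 0))
          B(1, 0) = B(0, 1)
          B(0, 1) = 2
            = B(0, 2)
          B(0, 2) = 3
            = B(1, 3)
          B(1, 3) = B(0, B(1, 2))
          B(1, 2) = B(0, B(1, 1))
          B(1, 1) = B(0, B(1, 0))
          B(1, 0) = B(0, 1)
          B(0, 1) = 2
            = B(0, 2)
          B(0, 2) = 3
            = B(0, 3)
          B(0, 3) = 4
            = B(0, 4)
... (trace truncated)
Result: B(2, 8) = 19

19


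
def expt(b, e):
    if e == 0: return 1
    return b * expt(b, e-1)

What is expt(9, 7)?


expt(9, 7)
= 9 * expt(9, 6)
= 9 * 9 * expt(9, 5)
= 9 * 9 * 9 * expt(9, 4)
= 9 * 9 * 9 * 9 * expt(9, 3)
= 9 * 9 * 9 * 9 * 9 * expt(9, 2)
= 9 * 9 * 9 * 9 * 9 * 9 * expt(9, 1)
= 9 * 9 * 9 * 9 * 9 * 9 * 9 * expt(9, 0)
= 9 * 9 * 9 * 9 * 9 * 9 * 9 * 1
= 4782969

4782969


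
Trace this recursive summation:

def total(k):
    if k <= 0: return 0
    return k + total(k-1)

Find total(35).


total(35)
= 35 + 34 + 33 + 32 + 31 + 30 + 29 + 28 + 27 + 26 + 25 + 24 + 23 + 22 + 21 + 20 + 19 + 18 + 17 + 16 + 15 + 14 + 13 + 12 + 11 + 10 + 9 + 8 + 7 + 6 + 5 + 4 + 3 + 2 + 1 + total(0)
= 35 + 34 + 33 + 32 + 31 + 30 + 29 + 28 + 27 + 26 + 25 + 24 + 23 + 22 + 21 + 20 + 19 + 18 + 17 + 16 + 15 + 14 + 13 + 12 + 11 + 10 + 9 + 8 + 7 + 6 + 5 + 4 + 3 + 2 + 1 + 0
= 630

630


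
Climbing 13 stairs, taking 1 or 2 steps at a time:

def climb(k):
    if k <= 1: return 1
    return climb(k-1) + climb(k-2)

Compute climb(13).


Building up from base cases:
climb(0) = 1
climb(1) = 1
climb(2) = climb(1) + climb(0) = 1 + 1 = 2
climb(3) = climb(2) + climb(1) = 2 + 1 = 3
climb(4) = climb(3) + climb(2) = 3 + 2 = 5
climb(5) = climb(4) + climb(3) = 5 + 3 = 8
climb(6) = climb(5) + climb(4) = 8 + 5 = 13
climb(7) = climb(6) + climb(5) = 13 + 8 = 21
climb(8) = climb(7) + climb(6) = 21 + 13 = 34
climb(9) = climb(8) + climb(7) = 34 + 21 = 55
climb(10) = climb(9) + climb(8) = 55 + 34 = 89
climb(11) = climb(10) + climb(9) = 89 + 55 = 144
climb(12) = climb(11) + climb(10) = 144 + 89 = 233
climb(13) = climb(12) + climb(11) = 233 + 144 = 377

377


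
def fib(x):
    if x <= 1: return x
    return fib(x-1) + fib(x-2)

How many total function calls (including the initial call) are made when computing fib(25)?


Let C(n) = total calls for fib(n)
C(0) = 1, C(1) = 1
C(2) = 1 + C(1) + C(0) = 1 + 1 + 1 = 3
C(3) = 1 + C(2) + C(1) = 1 + 3 + 1 = 5
C(4) = 1 + C(3) + C(2) = 1 + 5 + 3 = 9
C(5) = 1 + C(4) + C(3) = 1 + 9 + 5 = 15
C(6) = 1 + C(5) + C(4) = 1 + 15 + 9 = 25
C(7) = 1 + C(6) + C(5) = 1 + 25 + 15 = 41
C(8) = 1 + C(7) + C(6) = 1 + 41 + 25 = 67
C(9) = 1 + C(8) + C(7) = 1 + 67 + 41 = 109
C(10) = 1 + C(9) + C(8) = 1 + 109 + 67 = 177
C(11) = 1 + C(10) + C(9) = 1 + 177 + 109 = 287
C(12) = 1 + C(11) + C(10) = 1 + 287 + 177 = 465
C(13) = 1 + C(12) + C(11) = 1 + 465 + 287 = 753
C(14) = 1 + C(13) + C(12) = 1 + 753 + 465 = 1219
C(15) = 1 + C(14) + C(13) = 1 + 1219 + 753 = 1973
C(16) = 1 + C(15) + C(14) = 1 + 1973 + 1219 = 3193
C(17) = 1 + C(16) + C(15) = 1 + 3193 + 1973 = 5167
C(18) = 1 + C(17) + C(16) = 1 + 5167 + 3193 = 8361
C(19) = 1 + C(18) + C(17) = 1 + 8361 + 5167 = 13529
C(20) = 1 + C(19) + C(18) = 1 + 13529 + 8361 = 21891
C(21) = 1 + C(20) + C(19) = 1 + 21891 + 13529 = 35421
C(22) = 1 + C(21) + C(20) = 1 + 35421 + 21891 = 57313
C(23) = 1 + C(22) + C(21) = 1 + 57313 + 35421 = 92735
C(24) = 1 + C(23) + C(22) = 1 + 92735 + 57313 = 150049
C(25) = 1 + C(24) + C(23) = 1 + 150049 + 92735 = 242785

242785


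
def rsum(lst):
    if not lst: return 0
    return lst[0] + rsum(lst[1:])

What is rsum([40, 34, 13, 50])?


rsum([40, 34, 13, 50]) = 40 + rsum([34, 13, 50])
rsum([34, 13, 50]) = 34 + rsum([13, 50])
rsum([13, 50]) = 13 + rsum([50])
rsum([50]) = 50 + rsum([])
rsum([]) = 0  (base case)
Total: 40 + 34 + 13 + 50 + 0 = 137

137


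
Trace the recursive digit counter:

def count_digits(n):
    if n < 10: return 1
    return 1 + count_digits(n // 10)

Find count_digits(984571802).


count_digits(984571802) = 1 + count_digits(98457180)
count_digits(98457180) = 1 + count_digits(9845718)
count_digits(9845718) = 1 + count_digits(984571)
count_digits(984571) = 1 + count_digits(98457)
count_digits(98457) = 1 + count_digits(9845)
count_digits(9845) = 1 + count_digits(984)
count_digits(984) = 1 + count_digits(98)
count_digits(98) = 1 + count_digits(9)
count_digits(9) = 1  (base case: 9 < 10)
Unwinding: 1 + 1 + 1 + 1 + 1 + 1 + 1 + 1 + 1 = 9

9


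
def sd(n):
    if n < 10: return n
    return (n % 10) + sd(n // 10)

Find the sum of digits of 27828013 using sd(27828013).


sd(27828013) = 3 + sd(2782801)
sd(2782801) = 1 + sd(278280)
sd(278280) = 0 + sd(27828)
sd(27828) = 8 + sd(2782)
sd(2782) = 2 + sd(278)
sd(278) = 8 + sd(27)
sd(27) = 7 + sd(2)
sd(2) = 2  (base case)
Total: 3 + 1 + 0 + 8 + 2 + 8 + 7 + 2 = 31

31


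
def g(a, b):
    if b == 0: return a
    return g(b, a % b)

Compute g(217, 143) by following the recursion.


g(217, 143) = g(143, 74)
g(143, 74) = g(74, 69)
g(74, 69) = g(69, 5)
g(69, 5) = g(5, 4)
g(5, 4) = g(4, 1)
g(4, 1) = g(1, 0)
g(1, 0) = 1  (base case)

1


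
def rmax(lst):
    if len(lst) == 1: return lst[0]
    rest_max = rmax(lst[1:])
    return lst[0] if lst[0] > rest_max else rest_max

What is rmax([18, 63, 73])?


rmax([18, 63, 73]): compare 18 with rmax([63, 73])
rmax([63, 73]): compare 63 with rmax([73])
rmax([73]) = 73  (base case)
Compare 63 with 73 -> 73
Compare 18 with 73 -> 73

73


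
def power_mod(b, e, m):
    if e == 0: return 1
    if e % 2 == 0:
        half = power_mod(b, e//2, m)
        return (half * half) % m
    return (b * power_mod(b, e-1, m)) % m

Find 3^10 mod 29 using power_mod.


power_mod(3, 10, 29): e is even, compute power_mod(3, 5, 29)
  power_mod(3, 5, 29): e is odd, compute power_mod(3, 4, 29)
    power_mod(3, 4, 29): e is even, compute power_mod(3, 2, 29)
      power_mod(3, 2, 29): e is even, compute power_mod(3, 1, 29)
        power_mod(3, 1, 29): e is odd, compute power_mod(3, 0, 29)
          power_mod(3, 0, 29) = 1
        (3 * 1) % 29 = 3
      half=3, (3*3) % 29 = 9
    half=9, (9*9) % 29 = 23
  (3 * 23) % 29 = 11
half=11, (11*11) % 29 = 5

5


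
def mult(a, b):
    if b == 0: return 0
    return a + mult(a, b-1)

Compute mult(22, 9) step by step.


mult(22, 9) = 22 + mult(22, 8)
mult(22, 8) = 22 + mult(22, 7)
mult(22, 7) = 22 + mult(22, 6)
mult(22, 6) = 22 + mult(22, 5)
mult(22, 5) = 22 + mult(22, 4)
mult(22, 4) = 22 + mult(22, 3)
mult(22, 3) = 22 + mult(22, 2)
mult(22, 2) = 22 + mult(22, 1)
mult(22, 1) = 22 + mult(22, 0)
mult(22, 0) = 0  (base case)
Total: 22 + 22 + 22 + 22 + 22 + 22 + 22 + 22 + 22 + 0 = 198

198


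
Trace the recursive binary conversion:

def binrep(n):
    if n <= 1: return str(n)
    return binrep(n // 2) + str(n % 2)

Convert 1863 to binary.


binrep(1863) = binrep(931) + '1'
binrep(931) = binrep(465) + '1'
binrep(465) = binrep(232) + '1'
binrep(232) = binrep(116) + '0'
binrep(116) = binrep(58) + '0'
binrep(58) = binrep(29) + '0'
binrep(29) = binrep(14) + '1'
binrep(14) = binrep(7) + '0'
binrep(7) = binrep(3) + '1'
binrep(3) = binrep(1) + '1'
binrep(1) = '1'  (base case)
Concatenating: '1' + '1' + '1' + '0' + '1' + '0' + '0' + '0' + '1' + '1' + '1' = '11101000111'

11101000111


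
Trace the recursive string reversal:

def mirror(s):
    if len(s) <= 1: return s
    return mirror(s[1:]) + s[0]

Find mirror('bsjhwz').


mirror('bsjhwz') = mirror('sjhwz') + 'b'
mirror('sjhwz') = mirror('jhwz') + 's'
mirror('jhwz') = mirror('hwz') + 'j'
mirror('hwz') = mirror('wz') + 'h'
mirror('wz') = mirror('z') + 'w'
mirror('z') = 'z'  (base case)
Concatenating: 'z' + 'w' + 'h' + 'j' + 's' + 'b' = 'zwhjsb'

zwhjsb


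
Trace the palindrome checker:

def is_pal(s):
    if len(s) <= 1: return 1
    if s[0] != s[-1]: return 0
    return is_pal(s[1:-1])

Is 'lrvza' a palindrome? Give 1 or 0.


is_pal('lrvza'): s[0]='l' != s[-1]='a' -> return 0
Result: 0 (not a palindrome)

0


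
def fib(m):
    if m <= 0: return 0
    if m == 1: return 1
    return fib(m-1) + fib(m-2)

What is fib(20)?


Computing fib(20) bottom-up:
fib(0) = 0
fib(1) = 1
fib(2) = fib(1) + fib(0) = 1 + 0 = 1
fib(3) = fib(2) + fib(1) = 1 + 1 = 2
fib(4) = fib(3) + fib(2) = 2 + 1 = 3
fib(5) = fib(4) + fib(3) = 3 + 2 = 5
fib(6) = fib(5) + fib(4) = 5 + 3 = 8
fib(7) = fib(6) + fib(5) = 8 + 5 = 13
fib(8) = fib(7) + fib(6) = 13 + 8 = 21
fib(9) = fib(8) + fib(7) = 21 + 13 = 34
fib(10) = fib(9) + fib(8) = 34 + 21 = 55
fib(11) = fib(10) + fib(9) = 55 + 34 = 89
fib(12) = fib(11) + fib(10) = 89 + 55 = 144
fib(13) = fib(12) + fib(11) = 144 + 89 = 233
fib(14) = fib(13) + fib(12) = 233 + 144 = 377
fib(15) = fib(14) + fib(13) = 377 + 233 = 610
fib(16) = fib(15) + fib(14) = 610 + 377 = 987
fib(17) = fib(16) + fib(15) = 987 + 610 = 1597
fib(18) = fib(17) + fib(16) = 1597 + 987 = 2584
fib(19) = fib(18) + fib(17) = 2584 + 1597 = 4181
fib(20) = fib(19) + fib(18) = 4181 + 2584 = 6765

6765


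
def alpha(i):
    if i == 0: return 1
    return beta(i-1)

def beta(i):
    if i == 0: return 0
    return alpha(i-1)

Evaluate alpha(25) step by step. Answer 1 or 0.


alpha(25) = beta(24)
beta(24) = alpha(23)
alpha(23) = beta(22)
beta(22) = alpha(21)
alpha(21) = beta(20)
beta(20) = alpha(19)
alpha(19) = beta(18)
beta(18) = alpha(17)
alpha(17) = beta(16)
beta(16) = alpha(15)
alpha(15) = beta(14)
beta(14) = alpha(13)
alpha(13) = beta(12)
beta(12) = alpha(11)
alpha(11) = beta(10)
beta(10) = alpha(9)
alpha(9) = beta(8)
beta(8) = alpha(7)
alpha(7) = beta(6)
beta(6) = alpha(5)
alpha(5) = beta(4)
beta(4) = alpha(3)
alpha(3) = beta(2)
beta(2) = alpha(1)
alpha(1) = beta(0)
beta(0) = 0  (base case)
Result: 0

0


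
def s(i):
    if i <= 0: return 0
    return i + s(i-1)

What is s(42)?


s(42)
= 42 + 41 + 40 + 39 + 38 + 37 + 36 + 35 + 34 + 33 + 32 + 31 + 30 + 29 + 28 + 27 + 26 + 25 + 24 + 23 + 22 + 21 + 20 + 19 + 18 + 17 + 16 + 15 + 14 + 13 + 12 + 11 + 10 + 9 + 8 + 7 + 6 + 5 + 4 + 3 + 2 + 1 + s(0)
= 42 + 41 + 40 + 39 + 38 + 37 + 36 + 35 + 34 + 33 + 32 + 31 + 30 + 29 + 28 + 27 + 26 + 25 + 24 + 23 + 22 + 21 + 20 + 19 + 18 + 17 + 16 + 15 + 14 + 13 + 12 + 11 + 10 + 9 + 8 + 7 + 6 + 5 + 4 + 3 + 2 + 1 + 0
= 903

903


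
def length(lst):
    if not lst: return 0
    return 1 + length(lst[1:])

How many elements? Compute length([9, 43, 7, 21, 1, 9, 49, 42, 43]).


length([9, 43, 7, 21, 1, 9, 49, 42, 43]) = 1 + length([43, 7, 21, 1, 9, 49, 42, 43])
length([43, 7, 21, 1, 9, 49, 42, 43]) = 1 + length([7, 21, 1, 9, 49, 42, 43])
length([7, 21, 1, 9, 49, 42, 43]) = 1 + length([21, 1, 9, 49, 42, 43])
length([21, 1, 9, 49, 42, 43]) = 1 + length([1, 9, 49, 42, 43])
length([1, 9, 49, 42, 43]) = 1 + length([9, 49, 42, 43])
length([9, 49, 42, 43]) = 1 + length([49, 42, 43])
length([49, 42, 43]) = 1 + length([42, 43])
length([42, 43]) = 1 + length([43])
length([43]) = 1 + length([])
length([]) = 0  (base case)
Unwinding: 1 + 1 + 1 + 1 + 1 + 1 + 1 + 1 + 1 + 0 = 9

9


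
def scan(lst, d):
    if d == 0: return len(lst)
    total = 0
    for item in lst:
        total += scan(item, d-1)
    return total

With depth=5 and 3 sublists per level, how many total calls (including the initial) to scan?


At depth 0 (root): 1 call
At depth 1: each of 1 parents calls scan on 3 children = 3 calls
At depth 2: each of 3 parents calls scan on 3 children = 9 calls
At depth 3: each of 9 parents calls scan on 3 children = 27 calls
At depth 4: each of 27 parents calls scan on 3 children = 81 calls
At depth 5: each of 81 parents calls scan on 3 children = 243 calls
Total: 1 + 3 + 9 + 27 + 81 + 243 = 364

364


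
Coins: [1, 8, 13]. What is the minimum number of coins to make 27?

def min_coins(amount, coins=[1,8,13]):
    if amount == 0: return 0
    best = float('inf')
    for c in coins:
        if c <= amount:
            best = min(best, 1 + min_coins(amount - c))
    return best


Building up with DP:
min_coins(0) = 0
min_coins(1) = min(1+min_coins(0)=1+0=1) = 1
min_coins(2) = min(1+min_coins(1)=1+1=2) = 2
min_coins(3) = min(1+min_coins(2)=1+2=3) = 3
min_coins(4) = min(1+min_coins(3)=1+3=4) = 4
min_coins(5) = min(1+min_coins(4)=1+4=5) = 5
min_coins(6) = min(1+min_coins(5)=1+5=6) = 6
min_coins(7) = min(1+min_coins(6)=1+6=7) = 7
min_coins(8) = min(1+min_coins(7)=1+7=8, 1+min_coins(0)=1+0=1) = 1
min_coins(9) = min(1+min_coins(8)=1+1=2, 1+min_coins(1)=1+1=2) = 2
min_coins(10) = min(1+min_coins(9)=1+2=3, 1+min_coins(2)=1+2=3) = 3
min_coins(11) = min(1+min_coins(10)=1+3=4, 1+min_coins(3)=1+3=4) = 4
min_coins(12) = min(1+min_coins(11)=1+4=5, 1+min_coins(4)=1+4=5) = 5
min_coins(13) = min(1+min_coins(12)=1+5=6, 1+min_coins(5)=1+5=6, 1+min_coins(0)=1+0=1) = 1
min_coins(14) = min(1+min_coins(13)=1+1=2, 1+min_coins(6)=1+6=7, 1+min_coins(1)=1+1=2) = 2
min_coins(15) = min(1+min_coins(14)=1+2=3, 1+min_coins(7)=1+7=8, 1+min_coins(2)=1+2=3) = 3
min_coins(16) = min(1+min_coins(15)=1+3=4, 1+min_coins(8)=1+1=2, 1+min_coins(3)=1+3=4) = 2
min_coins(17) = min(1+min_coins(16)=1+2=3, 1+min_coins(9)=1+2=3, 1+min_coins(4)=1+4=5) = 3
min_coins(18) = min(1+min_coins(17)=1+3=4, 1+min_coins(10)=1+3=4, 1+min_coins(5)=1+5=6) = 4
min_coins(19) = min(1+min_coins(18)=1+4=5, 1+min_coins(11)=1+4=5, 1+min_coins(6)=1+6=7) = 5
min_coins(20) = min(1+min_coins(19)=1+5=6, 1+min_coins(12)=1+5=6, 1+min_coins(7)=1+7=8) = 6
min_coins(21) = min(1+min_coins(20)=1+6=7, 1+min_coins(13)=1+1=2, 1+min_coins(8)=1+1=2) = 2
min_coins(22) = min(1+min_coins(21)=1+2=3, 1+min_coins(14)=1+2=3, 1+min_coins(9)=1+2=3) = 3
min_coins(23) = min(1+min_coins(22)=1+3=4, 1+min_coins(15)=1+3=4, 1+min_coins(10)=1+3=4) = 4
min_coins(24) = min(1+min_coins(23)=1+4=5, 1+min_coins(16)=1+2=3, 1+min_coins(11)=1+4=5) = 3
min_coins(25) = min(1+min_coins(24)=1+3=4, 1+min_coins(17)=1+3=4, 1+min_coins(12)=1+5=6) = 4
min_coins(26) = min(1+min_coins(25)=1+4=5, 1+min_coins(18)=1+4=5, 1+min_coins(13)=1+1=2) = 2
min_coins(27) = min(1+min_coins(26)=1+2=3, 1+min_coins(19)=1+5=6, 1+min_coins(14)=1+2=3) = 3

3
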